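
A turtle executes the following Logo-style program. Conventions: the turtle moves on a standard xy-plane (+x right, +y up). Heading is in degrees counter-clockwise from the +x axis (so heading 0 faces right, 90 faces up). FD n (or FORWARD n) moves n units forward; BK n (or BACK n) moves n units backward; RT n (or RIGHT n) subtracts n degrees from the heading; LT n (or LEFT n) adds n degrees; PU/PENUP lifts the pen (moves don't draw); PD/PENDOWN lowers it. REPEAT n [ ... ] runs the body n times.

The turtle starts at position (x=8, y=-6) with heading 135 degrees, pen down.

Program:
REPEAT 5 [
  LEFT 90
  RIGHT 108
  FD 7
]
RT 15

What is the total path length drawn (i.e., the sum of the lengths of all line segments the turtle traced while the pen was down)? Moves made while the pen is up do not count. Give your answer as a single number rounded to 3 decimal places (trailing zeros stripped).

Executing turtle program step by step:
Start: pos=(8,-6), heading=135, pen down
REPEAT 5 [
  -- iteration 1/5 --
  LT 90: heading 135 -> 225
  RT 108: heading 225 -> 117
  FD 7: (8,-6) -> (4.822,0.237) [heading=117, draw]
  -- iteration 2/5 --
  LT 90: heading 117 -> 207
  RT 108: heading 207 -> 99
  FD 7: (4.822,0.237) -> (3.727,7.151) [heading=99, draw]
  -- iteration 3/5 --
  LT 90: heading 99 -> 189
  RT 108: heading 189 -> 81
  FD 7: (3.727,7.151) -> (4.822,14.065) [heading=81, draw]
  -- iteration 4/5 --
  LT 90: heading 81 -> 171
  RT 108: heading 171 -> 63
  FD 7: (4.822,14.065) -> (8,20.302) [heading=63, draw]
  -- iteration 5/5 --
  LT 90: heading 63 -> 153
  RT 108: heading 153 -> 45
  FD 7: (8,20.302) -> (12.95,25.251) [heading=45, draw]
]
RT 15: heading 45 -> 30
Final: pos=(12.95,25.251), heading=30, 5 segment(s) drawn

Segment lengths:
  seg 1: (8,-6) -> (4.822,0.237), length = 7
  seg 2: (4.822,0.237) -> (3.727,7.151), length = 7
  seg 3: (3.727,7.151) -> (4.822,14.065), length = 7
  seg 4: (4.822,14.065) -> (8,20.302), length = 7
  seg 5: (8,20.302) -> (12.95,25.251), length = 7
Total = 35

Answer: 35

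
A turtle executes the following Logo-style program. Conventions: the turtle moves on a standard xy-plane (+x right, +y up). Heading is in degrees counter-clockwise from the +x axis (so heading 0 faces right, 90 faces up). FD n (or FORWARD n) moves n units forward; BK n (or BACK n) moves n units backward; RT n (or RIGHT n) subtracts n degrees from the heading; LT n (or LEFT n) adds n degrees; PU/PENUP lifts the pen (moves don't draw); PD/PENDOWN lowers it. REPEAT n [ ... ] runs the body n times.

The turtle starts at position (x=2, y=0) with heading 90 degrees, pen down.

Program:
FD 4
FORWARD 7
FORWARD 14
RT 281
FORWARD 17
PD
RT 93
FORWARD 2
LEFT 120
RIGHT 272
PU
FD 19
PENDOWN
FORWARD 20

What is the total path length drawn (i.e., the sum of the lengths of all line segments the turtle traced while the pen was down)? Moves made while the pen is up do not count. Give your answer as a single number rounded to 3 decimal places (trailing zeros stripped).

Answer: 64

Derivation:
Executing turtle program step by step:
Start: pos=(2,0), heading=90, pen down
FD 4: (2,0) -> (2,4) [heading=90, draw]
FD 7: (2,4) -> (2,11) [heading=90, draw]
FD 14: (2,11) -> (2,25) [heading=90, draw]
RT 281: heading 90 -> 169
FD 17: (2,25) -> (-14.688,28.244) [heading=169, draw]
PD: pen down
RT 93: heading 169 -> 76
FD 2: (-14.688,28.244) -> (-14.204,30.184) [heading=76, draw]
LT 120: heading 76 -> 196
RT 272: heading 196 -> 284
PU: pen up
FD 19: (-14.204,30.184) -> (-9.607,11.749) [heading=284, move]
PD: pen down
FD 20: (-9.607,11.749) -> (-4.769,-7.657) [heading=284, draw]
Final: pos=(-4.769,-7.657), heading=284, 6 segment(s) drawn

Segment lengths:
  seg 1: (2,0) -> (2,4), length = 4
  seg 2: (2,4) -> (2,11), length = 7
  seg 3: (2,11) -> (2,25), length = 14
  seg 4: (2,25) -> (-14.688,28.244), length = 17
  seg 5: (-14.688,28.244) -> (-14.204,30.184), length = 2
  seg 6: (-9.607,11.749) -> (-4.769,-7.657), length = 20
Total = 64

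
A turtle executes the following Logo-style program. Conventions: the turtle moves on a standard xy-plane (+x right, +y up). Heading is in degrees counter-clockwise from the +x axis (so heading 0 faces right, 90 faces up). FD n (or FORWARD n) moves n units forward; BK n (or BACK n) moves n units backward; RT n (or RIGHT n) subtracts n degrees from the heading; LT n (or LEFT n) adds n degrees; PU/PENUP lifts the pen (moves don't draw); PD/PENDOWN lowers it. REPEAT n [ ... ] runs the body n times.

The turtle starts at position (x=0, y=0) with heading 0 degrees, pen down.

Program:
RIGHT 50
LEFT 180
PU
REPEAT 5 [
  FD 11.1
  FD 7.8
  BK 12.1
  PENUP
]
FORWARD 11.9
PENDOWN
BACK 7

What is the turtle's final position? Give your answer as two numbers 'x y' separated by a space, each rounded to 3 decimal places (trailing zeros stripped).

Answer: -25.004 29.799

Derivation:
Executing turtle program step by step:
Start: pos=(0,0), heading=0, pen down
RT 50: heading 0 -> 310
LT 180: heading 310 -> 130
PU: pen up
REPEAT 5 [
  -- iteration 1/5 --
  FD 11.1: (0,0) -> (-7.135,8.503) [heading=130, move]
  FD 7.8: (-7.135,8.503) -> (-12.149,14.478) [heading=130, move]
  BK 12.1: (-12.149,14.478) -> (-4.371,5.209) [heading=130, move]
  PU: pen up
  -- iteration 2/5 --
  FD 11.1: (-4.371,5.209) -> (-11.506,13.712) [heading=130, move]
  FD 7.8: (-11.506,13.712) -> (-16.52,19.687) [heading=130, move]
  BK 12.1: (-16.52,19.687) -> (-8.742,10.418) [heading=130, move]
  PU: pen up
  -- iteration 3/5 --
  FD 11.1: (-8.742,10.418) -> (-15.877,18.921) [heading=130, move]
  FD 7.8: (-15.877,18.921) -> (-20.891,24.896) [heading=130, move]
  BK 12.1: (-20.891,24.896) -> (-13.113,15.627) [heading=130, move]
  PU: pen up
  -- iteration 4/5 --
  FD 11.1: (-13.113,15.627) -> (-20.248,24.13) [heading=130, move]
  FD 7.8: (-20.248,24.13) -> (-25.262,30.106) [heading=130, move]
  BK 12.1: (-25.262,30.106) -> (-17.484,20.836) [heading=130, move]
  PU: pen up
  -- iteration 5/5 --
  FD 11.1: (-17.484,20.836) -> (-24.619,29.34) [heading=130, move]
  FD 7.8: (-24.619,29.34) -> (-29.633,35.315) [heading=130, move]
  BK 12.1: (-29.633,35.315) -> (-21.855,26.046) [heading=130, move]
  PU: pen up
]
FD 11.9: (-21.855,26.046) -> (-29.504,35.161) [heading=130, move]
PD: pen down
BK 7: (-29.504,35.161) -> (-25.004,29.799) [heading=130, draw]
Final: pos=(-25.004,29.799), heading=130, 1 segment(s) drawn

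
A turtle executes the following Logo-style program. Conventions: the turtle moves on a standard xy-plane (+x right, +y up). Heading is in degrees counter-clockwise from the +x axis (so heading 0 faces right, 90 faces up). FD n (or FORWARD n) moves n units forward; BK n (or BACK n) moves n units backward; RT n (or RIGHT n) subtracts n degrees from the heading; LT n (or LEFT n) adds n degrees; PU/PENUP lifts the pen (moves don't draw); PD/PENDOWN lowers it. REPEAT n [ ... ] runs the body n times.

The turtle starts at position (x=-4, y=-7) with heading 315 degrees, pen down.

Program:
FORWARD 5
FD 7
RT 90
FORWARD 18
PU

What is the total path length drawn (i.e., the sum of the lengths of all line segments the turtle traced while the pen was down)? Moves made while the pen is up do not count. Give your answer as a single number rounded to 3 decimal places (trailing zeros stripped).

Executing turtle program step by step:
Start: pos=(-4,-7), heading=315, pen down
FD 5: (-4,-7) -> (-0.464,-10.536) [heading=315, draw]
FD 7: (-0.464,-10.536) -> (4.485,-15.485) [heading=315, draw]
RT 90: heading 315 -> 225
FD 18: (4.485,-15.485) -> (-8.243,-28.213) [heading=225, draw]
PU: pen up
Final: pos=(-8.243,-28.213), heading=225, 3 segment(s) drawn

Segment lengths:
  seg 1: (-4,-7) -> (-0.464,-10.536), length = 5
  seg 2: (-0.464,-10.536) -> (4.485,-15.485), length = 7
  seg 3: (4.485,-15.485) -> (-8.243,-28.213), length = 18
Total = 30

Answer: 30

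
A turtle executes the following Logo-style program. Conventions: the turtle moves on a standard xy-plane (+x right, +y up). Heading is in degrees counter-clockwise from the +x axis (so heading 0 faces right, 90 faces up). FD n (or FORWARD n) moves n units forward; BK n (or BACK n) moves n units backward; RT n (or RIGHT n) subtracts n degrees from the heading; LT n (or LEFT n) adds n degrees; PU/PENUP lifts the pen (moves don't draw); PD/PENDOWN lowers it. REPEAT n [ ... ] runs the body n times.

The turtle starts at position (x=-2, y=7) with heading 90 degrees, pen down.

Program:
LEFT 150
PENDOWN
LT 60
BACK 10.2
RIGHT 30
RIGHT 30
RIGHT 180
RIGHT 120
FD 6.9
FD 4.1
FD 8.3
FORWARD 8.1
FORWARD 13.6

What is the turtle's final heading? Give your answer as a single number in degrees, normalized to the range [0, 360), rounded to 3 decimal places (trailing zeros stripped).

Answer: 300

Derivation:
Executing turtle program step by step:
Start: pos=(-2,7), heading=90, pen down
LT 150: heading 90 -> 240
PD: pen down
LT 60: heading 240 -> 300
BK 10.2: (-2,7) -> (-7.1,15.833) [heading=300, draw]
RT 30: heading 300 -> 270
RT 30: heading 270 -> 240
RT 180: heading 240 -> 60
RT 120: heading 60 -> 300
FD 6.9: (-7.1,15.833) -> (-3.65,9.858) [heading=300, draw]
FD 4.1: (-3.65,9.858) -> (-1.6,6.307) [heading=300, draw]
FD 8.3: (-1.6,6.307) -> (2.55,-0.881) [heading=300, draw]
FD 8.1: (2.55,-0.881) -> (6.6,-7.896) [heading=300, draw]
FD 13.6: (6.6,-7.896) -> (13.4,-19.674) [heading=300, draw]
Final: pos=(13.4,-19.674), heading=300, 6 segment(s) drawn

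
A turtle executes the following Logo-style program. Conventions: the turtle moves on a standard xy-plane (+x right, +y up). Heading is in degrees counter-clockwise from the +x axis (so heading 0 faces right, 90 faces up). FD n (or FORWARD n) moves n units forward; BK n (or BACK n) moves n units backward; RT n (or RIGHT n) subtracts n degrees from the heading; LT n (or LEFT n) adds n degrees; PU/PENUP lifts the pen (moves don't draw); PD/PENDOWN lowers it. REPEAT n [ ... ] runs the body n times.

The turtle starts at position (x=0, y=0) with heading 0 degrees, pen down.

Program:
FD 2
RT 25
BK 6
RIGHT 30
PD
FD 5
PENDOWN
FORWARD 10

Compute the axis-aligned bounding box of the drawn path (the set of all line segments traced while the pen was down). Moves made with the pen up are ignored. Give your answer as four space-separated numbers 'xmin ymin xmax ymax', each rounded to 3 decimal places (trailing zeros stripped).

Answer: -3.438 -9.752 5.166 2.536

Derivation:
Executing turtle program step by step:
Start: pos=(0,0), heading=0, pen down
FD 2: (0,0) -> (2,0) [heading=0, draw]
RT 25: heading 0 -> 335
BK 6: (2,0) -> (-3.438,2.536) [heading=335, draw]
RT 30: heading 335 -> 305
PD: pen down
FD 5: (-3.438,2.536) -> (-0.57,-1.56) [heading=305, draw]
PD: pen down
FD 10: (-0.57,-1.56) -> (5.166,-9.752) [heading=305, draw]
Final: pos=(5.166,-9.752), heading=305, 4 segment(s) drawn

Segment endpoints: x in {-3.438, -0.57, 0, 2, 5.166}, y in {-9.752, -1.56, 0, 2.536}
xmin=-3.438, ymin=-9.752, xmax=5.166, ymax=2.536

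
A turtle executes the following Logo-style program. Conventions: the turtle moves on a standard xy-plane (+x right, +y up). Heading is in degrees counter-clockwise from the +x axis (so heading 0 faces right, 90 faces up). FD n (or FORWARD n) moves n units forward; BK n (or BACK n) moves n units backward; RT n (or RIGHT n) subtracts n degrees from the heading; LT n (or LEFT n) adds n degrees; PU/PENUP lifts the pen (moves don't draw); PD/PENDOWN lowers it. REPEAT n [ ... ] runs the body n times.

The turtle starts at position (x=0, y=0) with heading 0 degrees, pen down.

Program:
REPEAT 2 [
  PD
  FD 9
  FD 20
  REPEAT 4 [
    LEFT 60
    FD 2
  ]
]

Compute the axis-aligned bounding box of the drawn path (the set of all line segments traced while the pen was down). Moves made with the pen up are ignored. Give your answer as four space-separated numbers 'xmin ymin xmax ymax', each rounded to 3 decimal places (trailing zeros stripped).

Executing turtle program step by step:
Start: pos=(0,0), heading=0, pen down
REPEAT 2 [
  -- iteration 1/2 --
  PD: pen down
  FD 9: (0,0) -> (9,0) [heading=0, draw]
  FD 20: (9,0) -> (29,0) [heading=0, draw]
  REPEAT 4 [
    -- iteration 1/4 --
    LT 60: heading 0 -> 60
    FD 2: (29,0) -> (30,1.732) [heading=60, draw]
    -- iteration 2/4 --
    LT 60: heading 60 -> 120
    FD 2: (30,1.732) -> (29,3.464) [heading=120, draw]
    -- iteration 3/4 --
    LT 60: heading 120 -> 180
    FD 2: (29,3.464) -> (27,3.464) [heading=180, draw]
    -- iteration 4/4 --
    LT 60: heading 180 -> 240
    FD 2: (27,3.464) -> (26,1.732) [heading=240, draw]
  ]
  -- iteration 2/2 --
  PD: pen down
  FD 9: (26,1.732) -> (21.5,-6.062) [heading=240, draw]
  FD 20: (21.5,-6.062) -> (11.5,-23.383) [heading=240, draw]
  REPEAT 4 [
    -- iteration 1/4 --
    LT 60: heading 240 -> 300
    FD 2: (11.5,-23.383) -> (12.5,-25.115) [heading=300, draw]
    -- iteration 2/4 --
    LT 60: heading 300 -> 0
    FD 2: (12.5,-25.115) -> (14.5,-25.115) [heading=0, draw]
    -- iteration 3/4 --
    LT 60: heading 0 -> 60
    FD 2: (14.5,-25.115) -> (15.5,-23.383) [heading=60, draw]
    -- iteration 4/4 --
    LT 60: heading 60 -> 120
    FD 2: (15.5,-23.383) -> (14.5,-21.651) [heading=120, draw]
  ]
]
Final: pos=(14.5,-21.651), heading=120, 12 segment(s) drawn

Segment endpoints: x in {0, 9, 11.5, 12.5, 14.5, 14.5, 15.5, 21.5, 26, 27, 29, 30}, y in {-25.115, -23.383, -21.651, -6.062, 0, 1.732, 1.732, 3.464, 3.464}
xmin=0, ymin=-25.115, xmax=30, ymax=3.464

Answer: 0 -25.115 30 3.464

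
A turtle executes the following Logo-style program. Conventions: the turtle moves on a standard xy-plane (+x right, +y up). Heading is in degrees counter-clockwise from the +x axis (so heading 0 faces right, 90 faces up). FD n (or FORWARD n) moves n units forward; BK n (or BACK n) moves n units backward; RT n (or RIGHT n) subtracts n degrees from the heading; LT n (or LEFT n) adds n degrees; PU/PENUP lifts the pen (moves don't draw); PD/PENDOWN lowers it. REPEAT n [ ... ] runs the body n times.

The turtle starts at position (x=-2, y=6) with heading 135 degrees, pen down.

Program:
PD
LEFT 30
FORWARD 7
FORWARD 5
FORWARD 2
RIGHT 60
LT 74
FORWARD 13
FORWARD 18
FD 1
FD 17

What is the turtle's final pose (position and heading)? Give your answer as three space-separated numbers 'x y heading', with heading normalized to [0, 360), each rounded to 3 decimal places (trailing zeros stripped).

Answer: -64.515 10.479 179

Derivation:
Executing turtle program step by step:
Start: pos=(-2,6), heading=135, pen down
PD: pen down
LT 30: heading 135 -> 165
FD 7: (-2,6) -> (-8.761,7.812) [heading=165, draw]
FD 5: (-8.761,7.812) -> (-13.591,9.106) [heading=165, draw]
FD 2: (-13.591,9.106) -> (-15.523,9.623) [heading=165, draw]
RT 60: heading 165 -> 105
LT 74: heading 105 -> 179
FD 13: (-15.523,9.623) -> (-28.521,9.85) [heading=179, draw]
FD 18: (-28.521,9.85) -> (-46.518,10.164) [heading=179, draw]
FD 1: (-46.518,10.164) -> (-47.518,10.182) [heading=179, draw]
FD 17: (-47.518,10.182) -> (-64.515,10.479) [heading=179, draw]
Final: pos=(-64.515,10.479), heading=179, 7 segment(s) drawn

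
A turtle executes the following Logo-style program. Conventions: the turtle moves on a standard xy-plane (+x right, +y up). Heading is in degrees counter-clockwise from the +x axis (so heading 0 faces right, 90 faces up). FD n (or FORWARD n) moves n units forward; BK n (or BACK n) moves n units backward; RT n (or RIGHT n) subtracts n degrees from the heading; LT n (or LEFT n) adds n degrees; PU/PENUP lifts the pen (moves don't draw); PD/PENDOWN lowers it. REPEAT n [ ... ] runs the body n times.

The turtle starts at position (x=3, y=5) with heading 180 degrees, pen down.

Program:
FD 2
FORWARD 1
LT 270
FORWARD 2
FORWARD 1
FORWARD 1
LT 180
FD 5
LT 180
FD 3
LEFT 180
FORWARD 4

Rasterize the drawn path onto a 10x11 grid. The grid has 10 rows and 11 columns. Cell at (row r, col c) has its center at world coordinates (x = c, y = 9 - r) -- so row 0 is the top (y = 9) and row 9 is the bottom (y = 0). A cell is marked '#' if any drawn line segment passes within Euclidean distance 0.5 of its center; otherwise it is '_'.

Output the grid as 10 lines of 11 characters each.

Segment 0: (3,5) -> (1,5)
Segment 1: (1,5) -> (0,5)
Segment 2: (0,5) -> (0,7)
Segment 3: (0,7) -> (0,8)
Segment 4: (0,8) -> (0,9)
Segment 5: (0,9) -> (-0,4)
Segment 6: (-0,4) -> (0,7)
Segment 7: (0,7) -> (0,3)

Answer: #__________
#__________
#__________
#__________
####_______
#__________
#__________
___________
___________
___________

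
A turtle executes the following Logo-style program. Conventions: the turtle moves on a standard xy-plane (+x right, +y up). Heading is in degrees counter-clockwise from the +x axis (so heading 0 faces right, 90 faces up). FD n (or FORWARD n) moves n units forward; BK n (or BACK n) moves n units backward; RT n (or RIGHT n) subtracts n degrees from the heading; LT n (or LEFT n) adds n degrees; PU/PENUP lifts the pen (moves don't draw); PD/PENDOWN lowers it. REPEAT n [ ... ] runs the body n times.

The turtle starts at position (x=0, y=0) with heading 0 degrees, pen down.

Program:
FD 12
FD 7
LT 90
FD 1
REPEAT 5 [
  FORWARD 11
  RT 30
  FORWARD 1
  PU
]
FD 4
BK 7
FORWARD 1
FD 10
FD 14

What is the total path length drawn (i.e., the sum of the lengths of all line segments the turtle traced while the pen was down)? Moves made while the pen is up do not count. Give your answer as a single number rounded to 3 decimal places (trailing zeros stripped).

Executing turtle program step by step:
Start: pos=(0,0), heading=0, pen down
FD 12: (0,0) -> (12,0) [heading=0, draw]
FD 7: (12,0) -> (19,0) [heading=0, draw]
LT 90: heading 0 -> 90
FD 1: (19,0) -> (19,1) [heading=90, draw]
REPEAT 5 [
  -- iteration 1/5 --
  FD 11: (19,1) -> (19,12) [heading=90, draw]
  RT 30: heading 90 -> 60
  FD 1: (19,12) -> (19.5,12.866) [heading=60, draw]
  PU: pen up
  -- iteration 2/5 --
  FD 11: (19.5,12.866) -> (25,22.392) [heading=60, move]
  RT 30: heading 60 -> 30
  FD 1: (25,22.392) -> (25.866,22.892) [heading=30, move]
  PU: pen up
  -- iteration 3/5 --
  FD 11: (25.866,22.892) -> (35.392,28.392) [heading=30, move]
  RT 30: heading 30 -> 0
  FD 1: (35.392,28.392) -> (36.392,28.392) [heading=0, move]
  PU: pen up
  -- iteration 4/5 --
  FD 11: (36.392,28.392) -> (47.392,28.392) [heading=0, move]
  RT 30: heading 0 -> 330
  FD 1: (47.392,28.392) -> (48.258,27.892) [heading=330, move]
  PU: pen up
  -- iteration 5/5 --
  FD 11: (48.258,27.892) -> (57.785,22.392) [heading=330, move]
  RT 30: heading 330 -> 300
  FD 1: (57.785,22.392) -> (58.285,21.526) [heading=300, move]
  PU: pen up
]
FD 4: (58.285,21.526) -> (60.285,18.062) [heading=300, move]
BK 7: (60.285,18.062) -> (56.785,24.124) [heading=300, move]
FD 1: (56.785,24.124) -> (57.285,23.258) [heading=300, move]
FD 10: (57.285,23.258) -> (62.285,14.598) [heading=300, move]
FD 14: (62.285,14.598) -> (69.285,2.474) [heading=300, move]
Final: pos=(69.285,2.474), heading=300, 5 segment(s) drawn

Segment lengths:
  seg 1: (0,0) -> (12,0), length = 12
  seg 2: (12,0) -> (19,0), length = 7
  seg 3: (19,0) -> (19,1), length = 1
  seg 4: (19,1) -> (19,12), length = 11
  seg 5: (19,12) -> (19.5,12.866), length = 1
Total = 32

Answer: 32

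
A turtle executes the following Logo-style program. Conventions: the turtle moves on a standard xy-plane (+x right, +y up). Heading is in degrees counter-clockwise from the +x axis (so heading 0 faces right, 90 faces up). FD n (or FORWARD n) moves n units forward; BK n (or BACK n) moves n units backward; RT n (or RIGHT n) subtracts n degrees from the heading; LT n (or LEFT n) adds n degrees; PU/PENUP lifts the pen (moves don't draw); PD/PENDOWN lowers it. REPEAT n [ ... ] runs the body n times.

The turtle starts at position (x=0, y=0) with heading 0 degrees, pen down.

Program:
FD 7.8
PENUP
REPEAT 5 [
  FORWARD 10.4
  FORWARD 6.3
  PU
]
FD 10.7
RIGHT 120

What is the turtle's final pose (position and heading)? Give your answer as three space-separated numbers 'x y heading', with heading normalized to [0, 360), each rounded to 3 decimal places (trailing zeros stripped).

Answer: 102 0 240

Derivation:
Executing turtle program step by step:
Start: pos=(0,0), heading=0, pen down
FD 7.8: (0,0) -> (7.8,0) [heading=0, draw]
PU: pen up
REPEAT 5 [
  -- iteration 1/5 --
  FD 10.4: (7.8,0) -> (18.2,0) [heading=0, move]
  FD 6.3: (18.2,0) -> (24.5,0) [heading=0, move]
  PU: pen up
  -- iteration 2/5 --
  FD 10.4: (24.5,0) -> (34.9,0) [heading=0, move]
  FD 6.3: (34.9,0) -> (41.2,0) [heading=0, move]
  PU: pen up
  -- iteration 3/5 --
  FD 10.4: (41.2,0) -> (51.6,0) [heading=0, move]
  FD 6.3: (51.6,0) -> (57.9,0) [heading=0, move]
  PU: pen up
  -- iteration 4/5 --
  FD 10.4: (57.9,0) -> (68.3,0) [heading=0, move]
  FD 6.3: (68.3,0) -> (74.6,0) [heading=0, move]
  PU: pen up
  -- iteration 5/5 --
  FD 10.4: (74.6,0) -> (85,0) [heading=0, move]
  FD 6.3: (85,0) -> (91.3,0) [heading=0, move]
  PU: pen up
]
FD 10.7: (91.3,0) -> (102,0) [heading=0, move]
RT 120: heading 0 -> 240
Final: pos=(102,0), heading=240, 1 segment(s) drawn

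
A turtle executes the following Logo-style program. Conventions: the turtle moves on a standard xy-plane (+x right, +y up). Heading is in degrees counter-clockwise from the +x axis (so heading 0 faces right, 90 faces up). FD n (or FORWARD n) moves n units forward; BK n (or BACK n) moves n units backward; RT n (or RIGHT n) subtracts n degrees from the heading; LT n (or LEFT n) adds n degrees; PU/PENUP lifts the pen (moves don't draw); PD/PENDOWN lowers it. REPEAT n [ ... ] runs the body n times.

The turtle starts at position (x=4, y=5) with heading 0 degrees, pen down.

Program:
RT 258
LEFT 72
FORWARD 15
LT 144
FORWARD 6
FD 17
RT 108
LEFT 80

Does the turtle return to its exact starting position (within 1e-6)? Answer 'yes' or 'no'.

Answer: no

Derivation:
Executing turtle program step by step:
Start: pos=(4,5), heading=0, pen down
RT 258: heading 0 -> 102
LT 72: heading 102 -> 174
FD 15: (4,5) -> (-10.918,6.568) [heading=174, draw]
LT 144: heading 174 -> 318
FD 6: (-10.918,6.568) -> (-6.459,2.553) [heading=318, draw]
FD 17: (-6.459,2.553) -> (6.175,-8.822) [heading=318, draw]
RT 108: heading 318 -> 210
LT 80: heading 210 -> 290
Final: pos=(6.175,-8.822), heading=290, 3 segment(s) drawn

Start position: (4, 5)
Final position: (6.175, -8.822)
Distance = 13.992; >= 1e-6 -> NOT closed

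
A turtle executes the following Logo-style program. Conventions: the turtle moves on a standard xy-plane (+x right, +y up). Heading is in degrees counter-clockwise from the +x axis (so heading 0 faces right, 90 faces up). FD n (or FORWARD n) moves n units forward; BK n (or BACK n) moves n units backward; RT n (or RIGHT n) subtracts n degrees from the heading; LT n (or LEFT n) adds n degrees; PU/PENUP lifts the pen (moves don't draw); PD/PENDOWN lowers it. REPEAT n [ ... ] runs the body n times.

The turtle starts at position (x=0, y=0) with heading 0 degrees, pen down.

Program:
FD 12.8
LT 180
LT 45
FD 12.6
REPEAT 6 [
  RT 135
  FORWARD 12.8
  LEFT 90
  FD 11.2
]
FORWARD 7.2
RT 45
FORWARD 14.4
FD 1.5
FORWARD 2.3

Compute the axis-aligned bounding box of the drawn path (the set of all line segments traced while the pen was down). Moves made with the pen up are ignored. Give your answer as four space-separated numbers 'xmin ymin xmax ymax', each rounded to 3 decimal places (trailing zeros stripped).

Executing turtle program step by step:
Start: pos=(0,0), heading=0, pen down
FD 12.8: (0,0) -> (12.8,0) [heading=0, draw]
LT 180: heading 0 -> 180
LT 45: heading 180 -> 225
FD 12.6: (12.8,0) -> (3.89,-8.91) [heading=225, draw]
REPEAT 6 [
  -- iteration 1/6 --
  RT 135: heading 225 -> 90
  FD 12.8: (3.89,-8.91) -> (3.89,3.89) [heading=90, draw]
  LT 90: heading 90 -> 180
  FD 11.2: (3.89,3.89) -> (-7.31,3.89) [heading=180, draw]
  -- iteration 2/6 --
  RT 135: heading 180 -> 45
  FD 12.8: (-7.31,3.89) -> (1.741,12.941) [heading=45, draw]
  LT 90: heading 45 -> 135
  FD 11.2: (1.741,12.941) -> (-6.178,20.861) [heading=135, draw]
  -- iteration 3/6 --
  RT 135: heading 135 -> 0
  FD 12.8: (-6.178,20.861) -> (6.622,20.861) [heading=0, draw]
  LT 90: heading 0 -> 90
  FD 11.2: (6.622,20.861) -> (6.622,32.061) [heading=90, draw]
  -- iteration 4/6 --
  RT 135: heading 90 -> 315
  FD 12.8: (6.622,32.061) -> (15.673,23.01) [heading=315, draw]
  LT 90: heading 315 -> 45
  FD 11.2: (15.673,23.01) -> (23.592,30.93) [heading=45, draw]
  -- iteration 5/6 --
  RT 135: heading 45 -> 270
  FD 12.8: (23.592,30.93) -> (23.592,18.13) [heading=270, draw]
  LT 90: heading 270 -> 0
  FD 11.2: (23.592,18.13) -> (34.792,18.13) [heading=0, draw]
  -- iteration 6/6 --
  RT 135: heading 0 -> 225
  FD 12.8: (34.792,18.13) -> (25.741,9.079) [heading=225, draw]
  LT 90: heading 225 -> 315
  FD 11.2: (25.741,9.079) -> (33.661,1.159) [heading=315, draw]
]
FD 7.2: (33.661,1.159) -> (38.752,-3.932) [heading=315, draw]
RT 45: heading 315 -> 270
FD 14.4: (38.752,-3.932) -> (38.752,-18.332) [heading=270, draw]
FD 1.5: (38.752,-18.332) -> (38.752,-19.832) [heading=270, draw]
FD 2.3: (38.752,-19.832) -> (38.752,-22.132) [heading=270, draw]
Final: pos=(38.752,-22.132), heading=270, 18 segment(s) drawn

Segment endpoints: x in {-7.31, -6.178, 0, 1.741, 3.89, 3.89, 6.622, 6.622, 12.8, 15.673, 23.592, 25.741, 33.661, 34.792, 38.752}, y in {-22.132, -19.832, -18.332, -8.91, -3.932, 0, 1.159, 3.89, 3.89, 9.079, 12.941, 18.13, 20.861, 23.01, 30.93, 32.061}
xmin=-7.31, ymin=-22.132, xmax=38.752, ymax=32.061

Answer: -7.31 -22.132 38.752 32.061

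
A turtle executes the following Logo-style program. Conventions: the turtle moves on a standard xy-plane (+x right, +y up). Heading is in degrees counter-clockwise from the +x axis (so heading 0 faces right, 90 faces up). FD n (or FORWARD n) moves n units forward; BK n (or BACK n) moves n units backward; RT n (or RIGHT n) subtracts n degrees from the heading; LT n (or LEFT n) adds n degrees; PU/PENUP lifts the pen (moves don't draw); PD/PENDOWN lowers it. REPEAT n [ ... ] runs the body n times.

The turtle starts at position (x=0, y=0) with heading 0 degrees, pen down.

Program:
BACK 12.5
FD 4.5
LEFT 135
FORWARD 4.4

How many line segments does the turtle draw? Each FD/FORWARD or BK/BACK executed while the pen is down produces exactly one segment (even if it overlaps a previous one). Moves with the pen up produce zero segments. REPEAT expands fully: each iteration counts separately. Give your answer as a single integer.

Answer: 3

Derivation:
Executing turtle program step by step:
Start: pos=(0,0), heading=0, pen down
BK 12.5: (0,0) -> (-12.5,0) [heading=0, draw]
FD 4.5: (-12.5,0) -> (-8,0) [heading=0, draw]
LT 135: heading 0 -> 135
FD 4.4: (-8,0) -> (-11.111,3.111) [heading=135, draw]
Final: pos=(-11.111,3.111), heading=135, 3 segment(s) drawn
Segments drawn: 3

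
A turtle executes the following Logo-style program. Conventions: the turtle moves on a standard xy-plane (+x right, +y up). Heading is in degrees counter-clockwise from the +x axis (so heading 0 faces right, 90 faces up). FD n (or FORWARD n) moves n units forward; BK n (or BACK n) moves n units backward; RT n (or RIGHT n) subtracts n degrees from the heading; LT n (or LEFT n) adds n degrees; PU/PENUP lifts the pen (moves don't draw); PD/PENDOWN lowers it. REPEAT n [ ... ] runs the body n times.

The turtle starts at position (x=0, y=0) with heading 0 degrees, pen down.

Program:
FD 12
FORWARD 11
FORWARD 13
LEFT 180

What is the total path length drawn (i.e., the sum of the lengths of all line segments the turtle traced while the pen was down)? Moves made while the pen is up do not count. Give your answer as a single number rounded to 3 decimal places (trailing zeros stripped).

Executing turtle program step by step:
Start: pos=(0,0), heading=0, pen down
FD 12: (0,0) -> (12,0) [heading=0, draw]
FD 11: (12,0) -> (23,0) [heading=0, draw]
FD 13: (23,0) -> (36,0) [heading=0, draw]
LT 180: heading 0 -> 180
Final: pos=(36,0), heading=180, 3 segment(s) drawn

Segment lengths:
  seg 1: (0,0) -> (12,0), length = 12
  seg 2: (12,0) -> (23,0), length = 11
  seg 3: (23,0) -> (36,0), length = 13
Total = 36

Answer: 36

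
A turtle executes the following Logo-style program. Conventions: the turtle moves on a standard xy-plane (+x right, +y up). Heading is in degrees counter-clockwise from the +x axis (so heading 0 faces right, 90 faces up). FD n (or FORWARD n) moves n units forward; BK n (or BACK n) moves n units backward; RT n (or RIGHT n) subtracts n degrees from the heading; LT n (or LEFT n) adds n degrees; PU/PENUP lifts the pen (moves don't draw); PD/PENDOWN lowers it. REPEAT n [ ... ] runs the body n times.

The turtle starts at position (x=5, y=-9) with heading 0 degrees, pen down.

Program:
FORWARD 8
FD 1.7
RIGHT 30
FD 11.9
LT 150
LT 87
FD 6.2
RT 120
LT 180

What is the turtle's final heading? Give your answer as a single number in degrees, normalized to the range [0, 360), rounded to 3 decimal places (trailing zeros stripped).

Executing turtle program step by step:
Start: pos=(5,-9), heading=0, pen down
FD 8: (5,-9) -> (13,-9) [heading=0, draw]
FD 1.7: (13,-9) -> (14.7,-9) [heading=0, draw]
RT 30: heading 0 -> 330
FD 11.9: (14.7,-9) -> (25.006,-14.95) [heading=330, draw]
LT 150: heading 330 -> 120
LT 87: heading 120 -> 207
FD 6.2: (25.006,-14.95) -> (19.481,-17.765) [heading=207, draw]
RT 120: heading 207 -> 87
LT 180: heading 87 -> 267
Final: pos=(19.481,-17.765), heading=267, 4 segment(s) drawn

Answer: 267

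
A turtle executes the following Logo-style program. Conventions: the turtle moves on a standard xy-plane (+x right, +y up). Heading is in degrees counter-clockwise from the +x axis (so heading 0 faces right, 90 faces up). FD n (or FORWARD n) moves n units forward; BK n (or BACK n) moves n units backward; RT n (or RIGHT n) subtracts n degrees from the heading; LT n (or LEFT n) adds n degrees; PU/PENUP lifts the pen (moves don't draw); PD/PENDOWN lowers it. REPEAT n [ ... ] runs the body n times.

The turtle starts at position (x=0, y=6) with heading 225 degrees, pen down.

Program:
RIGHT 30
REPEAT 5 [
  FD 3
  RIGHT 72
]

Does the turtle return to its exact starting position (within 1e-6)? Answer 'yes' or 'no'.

Answer: yes

Derivation:
Executing turtle program step by step:
Start: pos=(0,6), heading=225, pen down
RT 30: heading 225 -> 195
REPEAT 5 [
  -- iteration 1/5 --
  FD 3: (0,6) -> (-2.898,5.224) [heading=195, draw]
  RT 72: heading 195 -> 123
  -- iteration 2/5 --
  FD 3: (-2.898,5.224) -> (-4.532,7.74) [heading=123, draw]
  RT 72: heading 123 -> 51
  -- iteration 3/5 --
  FD 3: (-4.532,7.74) -> (-2.644,10.071) [heading=51, draw]
  RT 72: heading 51 -> 339
  -- iteration 4/5 --
  FD 3: (-2.644,10.071) -> (0.157,8.996) [heading=339, draw]
  RT 72: heading 339 -> 267
  -- iteration 5/5 --
  FD 3: (0.157,8.996) -> (0,6) [heading=267, draw]
  RT 72: heading 267 -> 195
]
Final: pos=(0,6), heading=195, 5 segment(s) drawn

Start position: (0, 6)
Final position: (0, 6)
Distance = 0; < 1e-6 -> CLOSED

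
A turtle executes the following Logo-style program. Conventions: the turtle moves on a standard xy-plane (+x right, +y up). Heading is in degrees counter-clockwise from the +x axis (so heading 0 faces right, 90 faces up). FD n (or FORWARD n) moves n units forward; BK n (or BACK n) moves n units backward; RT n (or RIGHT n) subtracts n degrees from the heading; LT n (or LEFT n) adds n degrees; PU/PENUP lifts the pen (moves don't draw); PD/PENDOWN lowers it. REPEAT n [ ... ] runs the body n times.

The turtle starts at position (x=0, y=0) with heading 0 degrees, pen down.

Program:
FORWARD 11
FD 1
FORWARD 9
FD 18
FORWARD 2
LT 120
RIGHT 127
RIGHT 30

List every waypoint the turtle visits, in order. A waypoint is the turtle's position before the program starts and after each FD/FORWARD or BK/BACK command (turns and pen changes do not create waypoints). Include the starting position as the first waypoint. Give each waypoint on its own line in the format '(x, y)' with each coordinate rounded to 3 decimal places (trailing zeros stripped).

Answer: (0, 0)
(11, 0)
(12, 0)
(21, 0)
(39, 0)
(41, 0)

Derivation:
Executing turtle program step by step:
Start: pos=(0,0), heading=0, pen down
FD 11: (0,0) -> (11,0) [heading=0, draw]
FD 1: (11,0) -> (12,0) [heading=0, draw]
FD 9: (12,0) -> (21,0) [heading=0, draw]
FD 18: (21,0) -> (39,0) [heading=0, draw]
FD 2: (39,0) -> (41,0) [heading=0, draw]
LT 120: heading 0 -> 120
RT 127: heading 120 -> 353
RT 30: heading 353 -> 323
Final: pos=(41,0), heading=323, 5 segment(s) drawn
Waypoints (6 total):
(0, 0)
(11, 0)
(12, 0)
(21, 0)
(39, 0)
(41, 0)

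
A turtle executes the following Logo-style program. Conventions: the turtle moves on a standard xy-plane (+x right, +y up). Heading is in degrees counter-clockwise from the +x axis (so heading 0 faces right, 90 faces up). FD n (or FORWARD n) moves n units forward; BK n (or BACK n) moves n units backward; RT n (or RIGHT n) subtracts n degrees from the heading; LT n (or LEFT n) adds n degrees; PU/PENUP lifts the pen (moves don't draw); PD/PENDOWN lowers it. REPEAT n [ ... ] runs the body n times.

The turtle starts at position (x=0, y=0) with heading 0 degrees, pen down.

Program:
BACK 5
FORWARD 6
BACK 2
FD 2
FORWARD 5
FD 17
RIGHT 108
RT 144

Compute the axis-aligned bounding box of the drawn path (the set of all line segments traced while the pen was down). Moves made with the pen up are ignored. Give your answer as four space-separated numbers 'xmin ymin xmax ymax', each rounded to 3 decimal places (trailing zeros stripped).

Executing turtle program step by step:
Start: pos=(0,0), heading=0, pen down
BK 5: (0,0) -> (-5,0) [heading=0, draw]
FD 6: (-5,0) -> (1,0) [heading=0, draw]
BK 2: (1,0) -> (-1,0) [heading=0, draw]
FD 2: (-1,0) -> (1,0) [heading=0, draw]
FD 5: (1,0) -> (6,0) [heading=0, draw]
FD 17: (6,0) -> (23,0) [heading=0, draw]
RT 108: heading 0 -> 252
RT 144: heading 252 -> 108
Final: pos=(23,0), heading=108, 6 segment(s) drawn

Segment endpoints: x in {-5, -1, 0, 1, 6, 23}, y in {0}
xmin=-5, ymin=0, xmax=23, ymax=0

Answer: -5 0 23 0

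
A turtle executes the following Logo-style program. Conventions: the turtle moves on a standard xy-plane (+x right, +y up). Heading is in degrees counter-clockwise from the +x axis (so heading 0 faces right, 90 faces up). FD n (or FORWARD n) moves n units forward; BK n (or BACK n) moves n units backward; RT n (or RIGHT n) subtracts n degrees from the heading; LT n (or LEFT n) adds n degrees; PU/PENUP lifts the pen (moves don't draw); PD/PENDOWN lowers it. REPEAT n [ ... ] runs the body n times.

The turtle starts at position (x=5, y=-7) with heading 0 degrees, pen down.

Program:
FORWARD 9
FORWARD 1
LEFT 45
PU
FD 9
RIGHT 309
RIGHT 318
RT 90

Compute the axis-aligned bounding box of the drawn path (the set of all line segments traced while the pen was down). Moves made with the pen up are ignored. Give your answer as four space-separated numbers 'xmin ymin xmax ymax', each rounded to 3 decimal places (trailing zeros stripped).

Executing turtle program step by step:
Start: pos=(5,-7), heading=0, pen down
FD 9: (5,-7) -> (14,-7) [heading=0, draw]
FD 1: (14,-7) -> (15,-7) [heading=0, draw]
LT 45: heading 0 -> 45
PU: pen up
FD 9: (15,-7) -> (21.364,-0.636) [heading=45, move]
RT 309: heading 45 -> 96
RT 318: heading 96 -> 138
RT 90: heading 138 -> 48
Final: pos=(21.364,-0.636), heading=48, 2 segment(s) drawn

Segment endpoints: x in {5, 14, 15}, y in {-7}
xmin=5, ymin=-7, xmax=15, ymax=-7

Answer: 5 -7 15 -7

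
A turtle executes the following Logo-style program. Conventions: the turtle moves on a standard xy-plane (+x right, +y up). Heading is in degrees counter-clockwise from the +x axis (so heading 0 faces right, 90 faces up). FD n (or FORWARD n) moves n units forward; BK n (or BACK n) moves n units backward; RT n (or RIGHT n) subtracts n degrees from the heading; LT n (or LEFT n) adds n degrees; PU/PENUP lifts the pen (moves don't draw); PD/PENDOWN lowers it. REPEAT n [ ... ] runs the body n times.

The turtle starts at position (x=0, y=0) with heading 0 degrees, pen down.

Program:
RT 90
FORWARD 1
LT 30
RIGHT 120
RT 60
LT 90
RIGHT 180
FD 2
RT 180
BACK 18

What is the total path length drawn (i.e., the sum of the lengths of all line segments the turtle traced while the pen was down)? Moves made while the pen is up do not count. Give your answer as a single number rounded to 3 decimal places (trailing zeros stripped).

Answer: 21

Derivation:
Executing turtle program step by step:
Start: pos=(0,0), heading=0, pen down
RT 90: heading 0 -> 270
FD 1: (0,0) -> (0,-1) [heading=270, draw]
LT 30: heading 270 -> 300
RT 120: heading 300 -> 180
RT 60: heading 180 -> 120
LT 90: heading 120 -> 210
RT 180: heading 210 -> 30
FD 2: (0,-1) -> (1.732,0) [heading=30, draw]
RT 180: heading 30 -> 210
BK 18: (1.732,0) -> (17.321,9) [heading=210, draw]
Final: pos=(17.321,9), heading=210, 3 segment(s) drawn

Segment lengths:
  seg 1: (0,0) -> (0,-1), length = 1
  seg 2: (0,-1) -> (1.732,0), length = 2
  seg 3: (1.732,0) -> (17.321,9), length = 18
Total = 21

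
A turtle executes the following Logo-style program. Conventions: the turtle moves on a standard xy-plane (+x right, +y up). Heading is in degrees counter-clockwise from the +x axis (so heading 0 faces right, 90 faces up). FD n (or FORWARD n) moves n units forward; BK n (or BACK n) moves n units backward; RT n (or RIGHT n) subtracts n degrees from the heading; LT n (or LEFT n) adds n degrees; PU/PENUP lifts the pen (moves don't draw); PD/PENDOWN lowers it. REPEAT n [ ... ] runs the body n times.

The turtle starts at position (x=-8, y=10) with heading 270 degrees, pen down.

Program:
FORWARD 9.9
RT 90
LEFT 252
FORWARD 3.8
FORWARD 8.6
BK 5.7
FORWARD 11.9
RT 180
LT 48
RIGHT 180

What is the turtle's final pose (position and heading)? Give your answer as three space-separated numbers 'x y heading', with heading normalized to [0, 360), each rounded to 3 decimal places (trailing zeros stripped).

Executing turtle program step by step:
Start: pos=(-8,10), heading=270, pen down
FD 9.9: (-8,10) -> (-8,0.1) [heading=270, draw]
RT 90: heading 270 -> 180
LT 252: heading 180 -> 72
FD 3.8: (-8,0.1) -> (-6.826,3.714) [heading=72, draw]
FD 8.6: (-6.826,3.714) -> (-4.168,11.893) [heading=72, draw]
BK 5.7: (-4.168,11.893) -> (-5.93,6.472) [heading=72, draw]
FD 11.9: (-5.93,6.472) -> (-2.252,17.79) [heading=72, draw]
RT 180: heading 72 -> 252
LT 48: heading 252 -> 300
RT 180: heading 300 -> 120
Final: pos=(-2.252,17.79), heading=120, 5 segment(s) drawn

Answer: -2.252 17.79 120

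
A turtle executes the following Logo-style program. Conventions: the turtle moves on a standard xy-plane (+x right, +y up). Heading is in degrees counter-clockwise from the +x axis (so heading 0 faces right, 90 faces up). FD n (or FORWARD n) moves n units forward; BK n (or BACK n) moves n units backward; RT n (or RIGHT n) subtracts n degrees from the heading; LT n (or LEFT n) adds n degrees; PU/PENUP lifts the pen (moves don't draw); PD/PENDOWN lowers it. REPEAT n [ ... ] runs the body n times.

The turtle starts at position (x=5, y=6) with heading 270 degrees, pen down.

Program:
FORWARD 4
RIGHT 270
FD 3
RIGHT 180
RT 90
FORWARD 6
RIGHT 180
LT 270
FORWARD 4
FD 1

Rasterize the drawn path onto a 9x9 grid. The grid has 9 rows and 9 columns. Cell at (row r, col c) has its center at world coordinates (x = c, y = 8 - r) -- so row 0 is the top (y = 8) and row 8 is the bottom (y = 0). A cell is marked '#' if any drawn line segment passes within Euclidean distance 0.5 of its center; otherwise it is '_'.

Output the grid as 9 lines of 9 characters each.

Segment 0: (5,6) -> (5,2)
Segment 1: (5,2) -> (8,2)
Segment 2: (8,2) -> (8,8)
Segment 3: (8,8) -> (4,8)
Segment 4: (4,8) -> (3,8)

Answer: ___######
________#
_____#__#
_____#__#
_____#__#
_____#__#
_____####
_________
_________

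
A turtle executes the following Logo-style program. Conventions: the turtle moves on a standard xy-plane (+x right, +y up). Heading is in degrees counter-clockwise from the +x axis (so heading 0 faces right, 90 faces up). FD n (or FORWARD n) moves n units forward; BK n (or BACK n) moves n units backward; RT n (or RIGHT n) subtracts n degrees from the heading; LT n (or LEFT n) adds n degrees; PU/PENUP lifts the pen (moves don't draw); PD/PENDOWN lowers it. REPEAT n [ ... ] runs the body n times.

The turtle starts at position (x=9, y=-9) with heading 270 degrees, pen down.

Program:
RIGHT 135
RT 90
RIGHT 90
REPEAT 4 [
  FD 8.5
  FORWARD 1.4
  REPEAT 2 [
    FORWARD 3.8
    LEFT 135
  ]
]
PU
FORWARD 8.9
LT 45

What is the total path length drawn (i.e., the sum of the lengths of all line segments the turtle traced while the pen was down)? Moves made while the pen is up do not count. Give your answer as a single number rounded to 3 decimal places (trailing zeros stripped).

Executing turtle program step by step:
Start: pos=(9,-9), heading=270, pen down
RT 135: heading 270 -> 135
RT 90: heading 135 -> 45
RT 90: heading 45 -> 315
REPEAT 4 [
  -- iteration 1/4 --
  FD 8.5: (9,-9) -> (15.01,-15.01) [heading=315, draw]
  FD 1.4: (15.01,-15.01) -> (16,-16) [heading=315, draw]
  REPEAT 2 [
    -- iteration 1/2 --
    FD 3.8: (16,-16) -> (18.687,-18.687) [heading=315, draw]
    LT 135: heading 315 -> 90
    -- iteration 2/2 --
    FD 3.8: (18.687,-18.687) -> (18.687,-14.887) [heading=90, draw]
    LT 135: heading 90 -> 225
  ]
  -- iteration 2/4 --
  FD 8.5: (18.687,-14.887) -> (12.677,-20.898) [heading=225, draw]
  FD 1.4: (12.677,-20.898) -> (11.687,-21.888) [heading=225, draw]
  REPEAT 2 [
    -- iteration 1/2 --
    FD 3.8: (11.687,-21.888) -> (9,-24.575) [heading=225, draw]
    LT 135: heading 225 -> 0
    -- iteration 2/2 --
    FD 3.8: (9,-24.575) -> (12.8,-24.575) [heading=0, draw]
    LT 135: heading 0 -> 135
  ]
  -- iteration 3/4 --
  FD 8.5: (12.8,-24.575) -> (6.79,-18.564) [heading=135, draw]
  FD 1.4: (6.79,-18.564) -> (5.8,-17.574) [heading=135, draw]
  REPEAT 2 [
    -- iteration 1/2 --
    FD 3.8: (5.8,-17.574) -> (3.113,-14.887) [heading=135, draw]
    LT 135: heading 135 -> 270
    -- iteration 2/2 --
    FD 3.8: (3.113,-14.887) -> (3.113,-18.687) [heading=270, draw]
    LT 135: heading 270 -> 45
  ]
  -- iteration 4/4 --
  FD 8.5: (3.113,-18.687) -> (9.123,-12.677) [heading=45, draw]
  FD 1.4: (9.123,-12.677) -> (10.113,-11.687) [heading=45, draw]
  REPEAT 2 [
    -- iteration 1/2 --
    FD 3.8: (10.113,-11.687) -> (12.8,-9) [heading=45, draw]
    LT 135: heading 45 -> 180
    -- iteration 2/2 --
    FD 3.8: (12.8,-9) -> (9,-9) [heading=180, draw]
    LT 135: heading 180 -> 315
  ]
]
PU: pen up
FD 8.9: (9,-9) -> (15.293,-15.293) [heading=315, move]
LT 45: heading 315 -> 0
Final: pos=(15.293,-15.293), heading=0, 16 segment(s) drawn

Segment lengths:
  seg 1: (9,-9) -> (15.01,-15.01), length = 8.5
  seg 2: (15.01,-15.01) -> (16,-16), length = 1.4
  seg 3: (16,-16) -> (18.687,-18.687), length = 3.8
  seg 4: (18.687,-18.687) -> (18.687,-14.887), length = 3.8
  seg 5: (18.687,-14.887) -> (12.677,-20.898), length = 8.5
  seg 6: (12.677,-20.898) -> (11.687,-21.888), length = 1.4
  seg 7: (11.687,-21.888) -> (9,-24.575), length = 3.8
  seg 8: (9,-24.575) -> (12.8,-24.575), length = 3.8
  seg 9: (12.8,-24.575) -> (6.79,-18.564), length = 8.5
  seg 10: (6.79,-18.564) -> (5.8,-17.574), length = 1.4
  seg 11: (5.8,-17.574) -> (3.113,-14.887), length = 3.8
  seg 12: (3.113,-14.887) -> (3.113,-18.687), length = 3.8
  seg 13: (3.113,-18.687) -> (9.123,-12.677), length = 8.5
  seg 14: (9.123,-12.677) -> (10.113,-11.687), length = 1.4
  seg 15: (10.113,-11.687) -> (12.8,-9), length = 3.8
  seg 16: (12.8,-9) -> (9,-9), length = 3.8
Total = 70

Answer: 70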